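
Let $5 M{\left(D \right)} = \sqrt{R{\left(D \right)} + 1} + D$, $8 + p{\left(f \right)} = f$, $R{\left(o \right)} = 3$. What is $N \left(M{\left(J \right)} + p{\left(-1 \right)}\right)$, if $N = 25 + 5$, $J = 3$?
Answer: $-240$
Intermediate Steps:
$p{\left(f \right)} = -8 + f$
$M{\left(D \right)} = \frac{2}{5} + \frac{D}{5}$ ($M{\left(D \right)} = \frac{\sqrt{3 + 1} + D}{5} = \frac{\sqrt{4} + D}{5} = \frac{2 + D}{5} = \frac{2}{5} + \frac{D}{5}$)
$N = 30$
$N \left(M{\left(J \right)} + p{\left(-1 \right)}\right) = 30 \left(\left(\frac{2}{5} + \frac{1}{5} \cdot 3\right) - 9\right) = 30 \left(\left(\frac{2}{5} + \frac{3}{5}\right) - 9\right) = 30 \left(1 - 9\right) = 30 \left(-8\right) = -240$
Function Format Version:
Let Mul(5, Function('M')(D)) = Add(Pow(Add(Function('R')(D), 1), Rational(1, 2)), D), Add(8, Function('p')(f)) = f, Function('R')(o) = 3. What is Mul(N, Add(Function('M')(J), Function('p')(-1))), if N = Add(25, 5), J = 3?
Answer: -240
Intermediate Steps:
Function('p')(f) = Add(-8, f)
Function('M')(D) = Add(Rational(2, 5), Mul(Rational(1, 5), D)) (Function('M')(D) = Mul(Rational(1, 5), Add(Pow(Add(3, 1), Rational(1, 2)), D)) = Mul(Rational(1, 5), Add(Pow(4, Rational(1, 2)), D)) = Mul(Rational(1, 5), Add(2, D)) = Add(Rational(2, 5), Mul(Rational(1, 5), D)))
N = 30
Mul(N, Add(Function('M')(J), Function('p')(-1))) = Mul(30, Add(Add(Rational(2, 5), Mul(Rational(1, 5), 3)), Add(-8, -1))) = Mul(30, Add(Add(Rational(2, 5), Rational(3, 5)), -9)) = Mul(30, Add(1, -9)) = Mul(30, -8) = -240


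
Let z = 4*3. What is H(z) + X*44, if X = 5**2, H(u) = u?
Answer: 1112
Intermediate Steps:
z = 12
X = 25
H(z) + X*44 = 12 + 25*44 = 12 + 1100 = 1112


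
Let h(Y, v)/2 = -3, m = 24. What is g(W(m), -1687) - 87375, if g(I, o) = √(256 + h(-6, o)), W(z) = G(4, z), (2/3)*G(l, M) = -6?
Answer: -87375 + 5*√10 ≈ -87359.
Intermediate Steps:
h(Y, v) = -6 (h(Y, v) = 2*(-3) = -6)
G(l, M) = -9 (G(l, M) = (3/2)*(-6) = -9)
W(z) = -9
g(I, o) = 5*√10 (g(I, o) = √(256 - 6) = √250 = 5*√10)
g(W(m), -1687) - 87375 = 5*√10 - 87375 = -87375 + 5*√10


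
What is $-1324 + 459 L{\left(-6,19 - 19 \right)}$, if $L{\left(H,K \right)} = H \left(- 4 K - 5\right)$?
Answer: $12446$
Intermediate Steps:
$L{\left(H,K \right)} = H \left(-5 - 4 K\right)$
$-1324 + 459 L{\left(-6,19 - 19 \right)} = -1324 + 459 \left(\left(-1\right) \left(-6\right) \left(5 + 4 \left(19 - 19\right)\right)\right) = -1324 + 459 \left(\left(-1\right) \left(-6\right) \left(5 + 4 \cdot 0\right)\right) = -1324 + 459 \left(\left(-1\right) \left(-6\right) \left(5 + 0\right)\right) = -1324 + 459 \left(\left(-1\right) \left(-6\right) 5\right) = -1324 + 459 \cdot 30 = -1324 + 13770 = 12446$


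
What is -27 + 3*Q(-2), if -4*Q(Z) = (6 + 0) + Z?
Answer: -30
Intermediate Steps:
Q(Z) = -3/2 - Z/4 (Q(Z) = -((6 + 0) + Z)/4 = -(6 + Z)/4 = -3/2 - Z/4)
-27 + 3*Q(-2) = -27 + 3*(-3/2 - ¼*(-2)) = -27 + 3*(-3/2 + ½) = -27 + 3*(-1) = -27 - 3 = -30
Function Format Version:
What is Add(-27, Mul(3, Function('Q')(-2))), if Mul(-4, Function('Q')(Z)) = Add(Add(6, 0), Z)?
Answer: -30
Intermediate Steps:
Function('Q')(Z) = Add(Rational(-3, 2), Mul(Rational(-1, 4), Z)) (Function('Q')(Z) = Mul(Rational(-1, 4), Add(Add(6, 0), Z)) = Mul(Rational(-1, 4), Add(6, Z)) = Add(Rational(-3, 2), Mul(Rational(-1, 4), Z)))
Add(-27, Mul(3, Function('Q')(-2))) = Add(-27, Mul(3, Add(Rational(-3, 2), Mul(Rational(-1, 4), -2)))) = Add(-27, Mul(3, Add(Rational(-3, 2), Rational(1, 2)))) = Add(-27, Mul(3, -1)) = Add(-27, -3) = -30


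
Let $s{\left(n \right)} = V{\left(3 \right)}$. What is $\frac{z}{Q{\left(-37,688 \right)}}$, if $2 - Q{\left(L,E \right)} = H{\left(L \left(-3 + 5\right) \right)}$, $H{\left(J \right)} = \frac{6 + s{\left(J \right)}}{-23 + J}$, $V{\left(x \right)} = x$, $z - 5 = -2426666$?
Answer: $- \frac{235386117}{203} \approx -1.1595 \cdot 10^{6}$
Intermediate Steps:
$z = -2426661$ ($z = 5 - 2426666 = -2426661$)
$s{\left(n \right)} = 3$
$H{\left(J \right)} = \frac{9}{-23 + J}$ ($H{\left(J \right)} = \frac{6 + 3}{-23 + J} = \frac{9}{-23 + J}$)
$Q{\left(L,E \right)} = 2 - \frac{9}{-23 + 2 L}$ ($Q{\left(L,E \right)} = 2 - \frac{9}{-23 + L \left(-3 + 5\right)} = 2 - \frac{9}{-23 + L 2} = 2 - \frac{9}{-23 + 2 L}$)
$\frac{z}{Q{\left(-37,688 \right)}} = - \frac{2426661}{\frac{1}{-23 + 2 \left(-37\right)} \left(-55 + 4 \left(-37\right)\right)} = - \frac{2426661}{\frac{1}{-23 - 74} \left(-55 - 148\right)} = - \frac{2426661}{\frac{1}{-97} \left(-203\right)} = - \frac{2426661}{\left(- \frac{1}{97}\right) \left(-203\right)} = - \frac{2426661}{\frac{203}{97}} = \left(-2426661\right) \frac{97}{203} = - \frac{235386117}{203}$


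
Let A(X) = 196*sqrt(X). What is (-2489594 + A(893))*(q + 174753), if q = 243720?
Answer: -1041827869962 + 82020708*sqrt(893) ≈ -1.0394e+12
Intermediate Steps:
(-2489594 + A(893))*(q + 174753) = (-2489594 + 196*sqrt(893))*(243720 + 174753) = (-2489594 + 196*sqrt(893))*418473 = -1041827869962 + 82020708*sqrt(893)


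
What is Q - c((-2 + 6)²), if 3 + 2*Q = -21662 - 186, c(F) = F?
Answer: -21883/2 ≈ -10942.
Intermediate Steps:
Q = -21851/2 (Q = -3/2 + (-21662 - 186)/2 = -3/2 + (½)*(-21848) = -3/2 - 10924 = -21851/2 ≈ -10926.)
Q - c((-2 + 6)²) = -21851/2 - (-2 + 6)² = -21851/2 - 1*4² = -21851/2 - 1*16 = -21851/2 - 16 = -21883/2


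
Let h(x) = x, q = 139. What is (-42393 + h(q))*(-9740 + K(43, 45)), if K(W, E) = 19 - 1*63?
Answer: 413413136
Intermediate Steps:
K(W, E) = -44 (K(W, E) = 19 - 63 = -44)
(-42393 + h(q))*(-9740 + K(43, 45)) = (-42393 + 139)*(-9740 - 44) = -42254*(-9784) = 413413136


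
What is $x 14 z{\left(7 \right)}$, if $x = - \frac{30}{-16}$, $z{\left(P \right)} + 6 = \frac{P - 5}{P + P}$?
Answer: $- \frac{615}{4} \approx -153.75$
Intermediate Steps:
$z{\left(P \right)} = -6 + \frac{-5 + P}{2 P}$ ($z{\left(P \right)} = -6 + \frac{P - 5}{P + P} = -6 + \frac{-5 + P}{2 P}$)
$x = \frac{15}{8}$ ($x = \left(-30\right) \left(- \frac{1}{16}\right) = \frac{15}{8} \approx 1.875$)
$x 14 z{\left(7 \right)} = \frac{15}{8} \cdot 14 \frac{-5 - 77}{2 \cdot 7} = \frac{105 \cdot \frac{1}{2} \cdot \frac{1}{7} \left(-5 - 77\right)}{4} = \frac{105 \cdot \frac{1}{2} \cdot \frac{1}{7} \left(-82\right)}{4} = \frac{105}{4} \left(- \frac{41}{7}\right) = - \frac{615}{4}$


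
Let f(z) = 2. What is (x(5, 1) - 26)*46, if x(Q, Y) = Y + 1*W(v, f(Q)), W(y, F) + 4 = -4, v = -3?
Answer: -1518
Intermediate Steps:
W(y, F) = -8 (W(y, F) = -4 - 4 = -8)
x(Q, Y) = -8 + Y (x(Q, Y) = Y + 1*(-8) = Y - 8 = -8 + Y)
(x(5, 1) - 26)*46 = ((-8 + 1) - 26)*46 = (-7 - 26)*46 = -33*46 = -1518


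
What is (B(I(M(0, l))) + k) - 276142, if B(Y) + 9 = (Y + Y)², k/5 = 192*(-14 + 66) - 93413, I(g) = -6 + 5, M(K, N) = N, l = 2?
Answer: -693292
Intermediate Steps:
I(g) = -1
k = -417145 (k = 5*(192*(-14 + 66) - 93413) = 5*(192*52 - 93413) = 5*(9984 - 93413) = 5*(-83429) = -417145)
B(Y) = -9 + 4*Y² (B(Y) = -9 + (Y + Y)² = -9 + (2*Y)² = -9 + 4*Y²)
(B(I(M(0, l))) + k) - 276142 = ((-9 + 4*(-1)²) - 417145) - 276142 = ((-9 + 4*1) - 417145) - 276142 = ((-9 + 4) - 417145) - 276142 = (-5 - 417145) - 276142 = -417150 - 276142 = -693292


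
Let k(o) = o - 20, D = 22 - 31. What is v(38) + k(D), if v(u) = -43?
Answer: -72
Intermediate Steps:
D = -9
k(o) = -20 + o
v(38) + k(D) = -43 + (-20 - 9) = -43 - 29 = -72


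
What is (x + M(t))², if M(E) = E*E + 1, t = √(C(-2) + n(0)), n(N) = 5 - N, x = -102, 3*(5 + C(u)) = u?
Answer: 93025/9 ≈ 10336.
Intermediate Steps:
C(u) = -5 + u/3
t = I*√6/3 (t = √((-5 + (⅓)*(-2)) + (5 - 1*0)) = √((-5 - ⅔) + (5 + 0)) = √(-17/3 + 5) = √(-⅔) = I*√6/3 ≈ 0.8165*I)
M(E) = 1 + E² (M(E) = E² + 1 = 1 + E²)
(x + M(t))² = (-102 + (1 + (I*√6/3)²))² = (-102 + (1 - ⅔))² = (-102 + ⅓)² = (-305/3)² = 93025/9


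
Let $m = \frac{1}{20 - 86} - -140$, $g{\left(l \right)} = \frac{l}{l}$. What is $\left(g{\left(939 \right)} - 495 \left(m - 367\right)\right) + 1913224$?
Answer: $\frac{4051195}{2} \approx 2.0256 \cdot 10^{6}$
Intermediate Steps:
$g{\left(l \right)} = 1$
$m = \frac{9239}{66}$ ($m = \frac{1}{-66} + 140 = - \frac{1}{66} + 140 = \frac{9239}{66} \approx 139.98$)
$\left(g{\left(939 \right)} - 495 \left(m - 367\right)\right) + 1913224 = \left(1 - 495 \left(\frac{9239}{66} - 367\right)\right) + 1913224 = \left(1 - - \frac{224745}{2}\right) + 1913224 = \left(1 + \frac{224745}{2}\right) + 1913224 = \frac{224747}{2} + 1913224 = \frac{4051195}{2}$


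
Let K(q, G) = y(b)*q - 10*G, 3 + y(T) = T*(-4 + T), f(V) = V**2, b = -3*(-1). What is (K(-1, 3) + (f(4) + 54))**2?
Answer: 2116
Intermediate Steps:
b = 3
y(T) = -3 + T*(-4 + T)
K(q, G) = -10*G - 6*q (K(q, G) = (-3 + 3**2 - 4*3)*q - 10*G = (-3 + 9 - 12)*q - 10*G = -6*q - 10*G = -10*G - 6*q)
(K(-1, 3) + (f(4) + 54))**2 = ((-10*3 - 6*(-1)) + (4**2 + 54))**2 = ((-30 + 6) + (16 + 54))**2 = (-24 + 70)**2 = 46**2 = 2116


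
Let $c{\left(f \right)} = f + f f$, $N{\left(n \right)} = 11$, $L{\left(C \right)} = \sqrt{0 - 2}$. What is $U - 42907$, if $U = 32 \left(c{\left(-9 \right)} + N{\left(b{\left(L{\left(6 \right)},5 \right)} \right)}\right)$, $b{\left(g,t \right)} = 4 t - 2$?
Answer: $-40251$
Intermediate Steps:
$L{\left(C \right)} = i \sqrt{2}$ ($L{\left(C \right)} = \sqrt{-2} = i \sqrt{2}$)
$b{\left(g,t \right)} = -2 + 4 t$
$c{\left(f \right)} = f + f^{2}$
$U = 2656$ ($U = 32 \left(- 9 \left(1 - 9\right) + 11\right) = 32 \left(\left(-9\right) \left(-8\right) + 11\right) = 32 \left(72 + 11\right) = 32 \cdot 83 = 2656$)
$U - 42907 = 2656 - 42907 = -40251$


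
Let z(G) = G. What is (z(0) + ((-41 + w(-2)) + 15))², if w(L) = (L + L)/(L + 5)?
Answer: 6724/9 ≈ 747.11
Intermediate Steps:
w(L) = 2*L/(5 + L) (w(L) = (2*L)/(5 + L) = 2*L/(5 + L))
(z(0) + ((-41 + w(-2)) + 15))² = (0 + ((-41 + 2*(-2)/(5 - 2)) + 15))² = (0 + ((-41 + 2*(-2)/3) + 15))² = (0 + ((-41 + 2*(-2)*(⅓)) + 15))² = (0 + ((-41 - 4/3) + 15))² = (0 + (-127/3 + 15))² = (0 - 82/3)² = (-82/3)² = 6724/9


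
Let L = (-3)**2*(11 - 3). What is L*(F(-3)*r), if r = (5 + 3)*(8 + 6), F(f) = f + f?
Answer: -48384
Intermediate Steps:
F(f) = 2*f
L = 72 (L = 9*8 = 72)
r = 112 (r = 8*14 = 112)
L*(F(-3)*r) = 72*((2*(-3))*112) = 72*(-6*112) = 72*(-672) = -48384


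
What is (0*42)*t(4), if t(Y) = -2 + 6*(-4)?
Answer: 0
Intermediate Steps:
t(Y) = -26 (t(Y) = -2 - 24 = -26)
(0*42)*t(4) = (0*42)*(-26) = 0*(-26) = 0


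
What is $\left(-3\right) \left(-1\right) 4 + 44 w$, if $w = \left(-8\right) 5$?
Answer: $-1748$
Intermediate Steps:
$w = -40$
$\left(-3\right) \left(-1\right) 4 + 44 w = \left(-3\right) \left(-1\right) 4 + 44 \left(-40\right) = 3 \cdot 4 - 1760 = 12 - 1760 = -1748$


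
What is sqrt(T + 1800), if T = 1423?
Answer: sqrt(3223) ≈ 56.771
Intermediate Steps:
sqrt(T + 1800) = sqrt(1423 + 1800) = sqrt(3223)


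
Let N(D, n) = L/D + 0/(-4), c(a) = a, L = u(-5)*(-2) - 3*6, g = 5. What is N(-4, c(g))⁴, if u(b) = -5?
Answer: 16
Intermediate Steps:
L = -8 (L = -5*(-2) - 3*6 = 10 - 18 = -8)
N(D, n) = -8/D (N(D, n) = -8/D + 0/(-4) = -8/D + 0*(-¼) = -8/D + 0 = -8/D)
N(-4, c(g))⁴ = (-8/(-4))⁴ = (-8*(-¼))⁴ = 2⁴ = 16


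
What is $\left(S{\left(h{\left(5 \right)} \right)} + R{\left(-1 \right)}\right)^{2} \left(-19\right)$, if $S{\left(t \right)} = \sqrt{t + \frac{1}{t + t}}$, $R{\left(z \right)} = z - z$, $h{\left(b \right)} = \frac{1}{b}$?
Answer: $- \frac{513}{10} \approx -51.3$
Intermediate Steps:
$R{\left(z \right)} = 0$
$S{\left(t \right)} = \sqrt{t + \frac{1}{2 t}}$
$\left(S{\left(h{\left(5 \right)} \right)} + R{\left(-1 \right)}\right)^{2} \left(-19\right) = \left(\frac{\sqrt{\frac{2}{\frac{1}{5}} + \frac{4}{5}}}{2} + 0\right)^{2} \left(-19\right) = \left(\frac{\sqrt{2 \frac{1}{\frac{1}{5}} + 4 \cdot \frac{1}{5}}}{2} + 0\right)^{2} \left(-19\right) = \left(\frac{\sqrt{2 \cdot 5 + \frac{4}{5}}}{2} + 0\right)^{2} \left(-19\right) = \left(\frac{\sqrt{10 + \frac{4}{5}}}{2} + 0\right)^{2} \left(-19\right) = \left(\frac{\sqrt{\frac{54}{5}}}{2} + 0\right)^{2} \left(-19\right) = \left(\frac{\frac{3}{5} \sqrt{30}}{2} + 0\right)^{2} \left(-19\right) = \left(\frac{3 \sqrt{30}}{10} + 0\right)^{2} \left(-19\right) = \left(\frac{3 \sqrt{30}}{10}\right)^{2} \left(-19\right) = \frac{27}{10} \left(-19\right) = - \frac{513}{10}$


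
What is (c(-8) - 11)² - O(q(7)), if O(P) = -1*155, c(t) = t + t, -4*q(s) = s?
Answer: 884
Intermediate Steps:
q(s) = -s/4
c(t) = 2*t
O(P) = -155
(c(-8) - 11)² - O(q(7)) = (2*(-8) - 11)² - 1*(-155) = (-16 - 11)² + 155 = (-27)² + 155 = 729 + 155 = 884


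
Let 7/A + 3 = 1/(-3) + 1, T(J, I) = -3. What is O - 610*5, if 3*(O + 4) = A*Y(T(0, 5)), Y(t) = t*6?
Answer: -3036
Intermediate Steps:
Y(t) = 6*t
A = -3 (A = 7/(-3 + (1/(-3) + 1)) = 7/(-3 + (1*(-⅓) + 1)) = 7/(-3 + (-⅓ + 1)) = 7/(-3 + ⅔) = 7/(-7/3) = 7*(-3/7) = -3)
O = 14 (O = -4 + (-18*(-3))/3 = -4 + (-3*(-18))/3 = -4 + (⅓)*54 = -4 + 18 = 14)
O - 610*5 = 14 - 610*5 = 14 - 3050 = -3036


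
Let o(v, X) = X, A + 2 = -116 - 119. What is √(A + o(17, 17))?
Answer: 2*I*√55 ≈ 14.832*I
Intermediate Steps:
A = -237 (A = -2 + (-116 - 119) = -2 - 235 = -237)
√(A + o(17, 17)) = √(-237 + 17) = √(-220) = 2*I*√55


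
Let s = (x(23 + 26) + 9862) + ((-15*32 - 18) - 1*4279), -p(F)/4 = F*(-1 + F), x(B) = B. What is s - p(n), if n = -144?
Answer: 88654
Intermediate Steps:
p(F) = -4*F*(-1 + F)
s = 5134 (s = ((23 + 26) + 9862) + ((-15*32 - 18) - 1*4279) = (49 + 9862) + ((-480 - 18) - 4279) = 9911 + (-498 - 4279) = 9911 - 4777 = 5134)
s - p(n) = 5134 - 4*(-144)*(1 - 1*(-144)) = 5134 - 4*(-144)*(1 + 144) = 5134 - 4*(-144)*145 = 5134 - 1*(-83520) = 5134 + 83520 = 88654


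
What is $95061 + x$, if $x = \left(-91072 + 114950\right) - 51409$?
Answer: $67530$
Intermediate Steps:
$x = -27531$ ($x = 23878 - 51409 = -27531$)
$95061 + x = 95061 - 27531 = 67530$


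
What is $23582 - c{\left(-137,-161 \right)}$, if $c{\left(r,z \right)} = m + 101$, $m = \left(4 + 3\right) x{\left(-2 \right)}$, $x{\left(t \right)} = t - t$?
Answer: $23481$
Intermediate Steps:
$x{\left(t \right)} = 0$
$m = 0$ ($m = \left(4 + 3\right) 0 = 7 \cdot 0 = 0$)
$c{\left(r,z \right)} = 101$ ($c{\left(r,z \right)} = 0 + 101 = 101$)
$23582 - c{\left(-137,-161 \right)} = 23582 - 101 = 23481$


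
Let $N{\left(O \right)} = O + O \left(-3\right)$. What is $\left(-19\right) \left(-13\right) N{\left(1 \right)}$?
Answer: $-494$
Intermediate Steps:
$N{\left(O \right)} = - 2 O$ ($N{\left(O \right)} = O - 3 O = - 2 O$)
$\left(-19\right) \left(-13\right) N{\left(1 \right)} = \left(-19\right) \left(-13\right) \left(\left(-2\right) 1\right) = 247 \left(-2\right) = -494$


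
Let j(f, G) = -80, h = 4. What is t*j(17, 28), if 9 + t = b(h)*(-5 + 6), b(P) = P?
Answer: 400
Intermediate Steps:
t = -5 (t = -9 + 4*(-5 + 6) = -9 + 4*1 = -9 + 4 = -5)
t*j(17, 28) = -5*(-80) = 400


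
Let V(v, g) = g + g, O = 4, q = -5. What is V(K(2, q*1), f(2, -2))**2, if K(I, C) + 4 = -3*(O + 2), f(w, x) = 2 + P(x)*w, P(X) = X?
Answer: 16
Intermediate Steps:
f(w, x) = 2 + w*x (f(w, x) = 2 + x*w = 2 + w*x)
K(I, C) = -22 (K(I, C) = -4 - 3*(4 + 2) = -4 - 3*6 = -4 - 18 = -22)
V(v, g) = 2*g
V(K(2, q*1), f(2, -2))**2 = (2*(2 + 2*(-2)))**2 = (2*(2 - 4))**2 = (2*(-2))**2 = (-4)**2 = 16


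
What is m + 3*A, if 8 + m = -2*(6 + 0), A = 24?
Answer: 52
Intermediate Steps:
m = -20 (m = -8 - 2*(6 + 0) = -8 - 2*6 = -8 - 12 = -20)
m + 3*A = -20 + 3*24 = -20 + 72 = 52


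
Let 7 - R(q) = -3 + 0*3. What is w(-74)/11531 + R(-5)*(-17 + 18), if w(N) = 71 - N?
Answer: 115455/11531 ≈ 10.013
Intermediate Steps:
R(q) = 10 (R(q) = 7 - (-3 + 0*3) = 7 - (-3 + 0) = 7 - 1*(-3) = 7 + 3 = 10)
w(-74)/11531 + R(-5)*(-17 + 18) = (71 - 1*(-74))/11531 + 10*(-17 + 18) = (71 + 74)*(1/11531) + 10*1 = 145*(1/11531) + 10 = 145/11531 + 10 = 115455/11531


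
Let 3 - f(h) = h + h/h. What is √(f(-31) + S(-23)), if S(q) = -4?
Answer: √29 ≈ 5.3852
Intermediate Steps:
f(h) = 2 - h (f(h) = 3 - (h + h/h) = 3 - (h + 1) = 3 - (1 + h) = 3 + (-1 - h) = 2 - h)
√(f(-31) + S(-23)) = √((2 - 1*(-31)) - 4) = √((2 + 31) - 4) = √(33 - 4) = √29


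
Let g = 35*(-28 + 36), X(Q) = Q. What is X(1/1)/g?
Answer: 1/280 ≈ 0.0035714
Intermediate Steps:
g = 280 (g = 35*8 = 280)
X(1/1)/g = 1/(1*280) = 1*(1/280) = 1/280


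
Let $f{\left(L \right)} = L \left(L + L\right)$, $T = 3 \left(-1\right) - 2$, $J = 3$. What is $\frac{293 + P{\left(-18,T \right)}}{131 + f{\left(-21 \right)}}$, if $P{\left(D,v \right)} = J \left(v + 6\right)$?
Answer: $\frac{296}{1013} \approx 0.2922$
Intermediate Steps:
$T = -5$ ($T = -3 - 2 = -5$)
$P{\left(D,v \right)} = 18 + 3 v$ ($P{\left(D,v \right)} = 3 \left(v + 6\right) = 3 \left(6 + v\right) = 18 + 3 v$)
$f{\left(L \right)} = 2 L^{2}$ ($f{\left(L \right)} = L 2 L = 2 L^{2}$)
$\frac{293 + P{\left(-18,T \right)}}{131 + f{\left(-21 \right)}} = \frac{293 + \left(18 + 3 \left(-5\right)\right)}{131 + 2 \left(-21\right)^{2}} = \frac{293 + \left(18 - 15\right)}{131 + 2 \cdot 441} = \frac{293 + 3}{131 + 882} = \frac{296}{1013}$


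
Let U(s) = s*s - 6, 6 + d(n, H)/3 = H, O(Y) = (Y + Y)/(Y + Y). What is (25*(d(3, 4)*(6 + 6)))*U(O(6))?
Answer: 9000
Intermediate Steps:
O(Y) = 1 (O(Y) = (2*Y)/((2*Y)) = (2*Y)*(1/(2*Y)) = 1)
d(n, H) = -18 + 3*H
U(s) = -6 + s**2 (U(s) = s**2 - 6 = -6 + s**2)
(25*(d(3, 4)*(6 + 6)))*U(O(6)) = (25*((-18 + 3*4)*(6 + 6)))*(-6 + 1**2) = (25*((-18 + 12)*12))*(-6 + 1) = (25*(-6*12))*(-5) = (25*(-72))*(-5) = -1800*(-5) = 9000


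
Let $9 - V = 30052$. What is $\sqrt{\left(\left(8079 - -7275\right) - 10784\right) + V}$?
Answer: $i \sqrt{25473} \approx 159.6 i$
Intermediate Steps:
$V = -30043$ ($V = 9 - 30052 = -30043$)
$\sqrt{\left(\left(8079 - -7275\right) - 10784\right) + V} = \sqrt{\left(\left(8079 - -7275\right) - 10784\right) - 30043} = \sqrt{\left(\left(8079 + 7275\right) - 10784\right) - 30043} = \sqrt{\left(15354 - 10784\right) - 30043} = \sqrt{4570 - 30043} = \sqrt{-25473} = i \sqrt{25473}$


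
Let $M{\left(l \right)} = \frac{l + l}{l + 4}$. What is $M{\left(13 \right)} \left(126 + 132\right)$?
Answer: $\frac{6708}{17} \approx 394.59$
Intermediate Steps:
$M{\left(l \right)} = \frac{2 l}{4 + l}$
$M{\left(13 \right)} \left(126 + 132\right) = 2 \cdot 13 \frac{1}{4 + 13} \left(126 + 132\right) = 2 \cdot 13 \cdot \frac{1}{17} \cdot 258 = \frac{26}{17} \cdot 258 = \frac{6708}{17}$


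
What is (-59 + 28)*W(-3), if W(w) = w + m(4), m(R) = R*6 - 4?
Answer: -527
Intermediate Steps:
m(R) = -4 + 6*R (m(R) = 6*R - 4 = -4 + 6*R)
W(w) = 20 + w (W(w) = w + (-4 + 6*4) = w + (-4 + 24) = w + 20 = 20 + w)
(-59 + 28)*W(-3) = (-59 + 28)*(20 - 3) = -31*17 = -527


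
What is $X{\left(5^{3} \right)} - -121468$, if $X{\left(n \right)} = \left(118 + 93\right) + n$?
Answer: $121804$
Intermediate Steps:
$X{\left(n \right)} = 211 + n$
$X{\left(5^{3} \right)} - -121468 = \left(211 + 5^{3}\right) - -121468 = \left(211 + 125\right) + 121468 = 336 + 121468 = 121804$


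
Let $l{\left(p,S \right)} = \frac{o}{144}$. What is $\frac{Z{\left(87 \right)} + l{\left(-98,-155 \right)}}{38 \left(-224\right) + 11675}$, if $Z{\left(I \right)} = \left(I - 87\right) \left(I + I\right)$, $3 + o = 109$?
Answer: $\frac{53}{227736} \approx 0.00023273$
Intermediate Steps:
$o = 106$ ($o = -3 + 109 = 106$)
$l{\left(p,S \right)} = \frac{53}{72}$ ($l{\left(p,S \right)} = \frac{106}{144} = 106 \cdot \frac{1}{144} = \frac{53}{72}$)
$Z{\left(I \right)} = 2 I \left(-87 + I\right)$ ($Z{\left(I \right)} = \left(-87 + I\right) 2 I = 2 I \left(-87 + I\right)$)
$\frac{Z{\left(87 \right)} + l{\left(-98,-155 \right)}}{38 \left(-224\right) + 11675} = \frac{2 \cdot 87 \left(-87 + 87\right) + \frac{53}{72}}{38 \left(-224\right) + 11675} = \frac{2 \cdot 87 \cdot 0 + \frac{53}{72}}{-8512 + 11675} = \frac{0 + \frac{53}{72}}{3163} = \frac{53}{72} \cdot \frac{1}{3163} = \frac{53}{227736}$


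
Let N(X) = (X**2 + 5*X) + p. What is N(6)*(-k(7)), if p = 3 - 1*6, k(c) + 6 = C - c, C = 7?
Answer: 378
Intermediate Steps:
k(c) = 1 - c (k(c) = -6 + (7 - c) = 1 - c)
p = -3 (p = 3 - 6 = -3)
N(X) = -3 + X**2 + 5*X (N(X) = (X**2 + 5*X) - 3 = -3 + X**2 + 5*X)
N(6)*(-k(7)) = (-3 + 6**2 + 5*6)*(-(1 - 1*7)) = (-3 + 36 + 30)*(-(1 - 7)) = 63*(-1*(-6)) = 63*6 = 378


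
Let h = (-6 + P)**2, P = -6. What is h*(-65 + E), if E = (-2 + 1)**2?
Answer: -9216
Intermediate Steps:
h = 144 (h = (-6 - 6)**2 = (-12)**2 = 144)
E = 1 (E = (-1)**2 = 1)
h*(-65 + E) = 144*(-65 + 1) = 144*(-64) = -9216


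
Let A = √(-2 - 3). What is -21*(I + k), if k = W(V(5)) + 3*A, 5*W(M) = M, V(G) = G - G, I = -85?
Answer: 1785 - 63*I*√5 ≈ 1785.0 - 140.87*I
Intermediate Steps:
V(G) = 0
W(M) = M/5
A = I*√5 (A = √(-5) = I*√5 ≈ 2.2361*I)
k = 3*I*√5 (k = (⅕)*0 + 3*(I*√5) = 0 + 3*I*√5 = 3*I*√5 ≈ 6.7082*I)
-21*(I + k) = -21*(-85 + 3*I*√5) = 1785 - 63*I*√5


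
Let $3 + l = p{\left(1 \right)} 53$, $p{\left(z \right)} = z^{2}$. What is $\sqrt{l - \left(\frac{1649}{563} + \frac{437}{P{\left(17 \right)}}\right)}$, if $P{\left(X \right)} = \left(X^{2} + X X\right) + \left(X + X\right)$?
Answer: $\frac{\sqrt{152873572751}}{57426} \approx 6.8086$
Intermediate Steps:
$P{\left(X \right)} = 2 X + 2 X^{2}$ ($P{\left(X \right)} = \left(X^{2} + X^{2}\right) + 2 X = 2 X^{2} + 2 X = 2 X + 2 X^{2}$)
$l = 50$ ($l = -3 + 1^{2} \cdot 53 = -3 + 1 \cdot 53 = -3 + 53 = 50$)
$\sqrt{l - \left(\frac{1649}{563} + \frac{437}{P{\left(17 \right)}}\right)} = \sqrt{50 - \left(\frac{1649}{563} + 437 \frac{1}{34 \left(1 + 17\right)}\right)} = \sqrt{50 - \left(\frac{1649}{563} + \frac{437}{2 \cdot 17 \cdot 18}\right)} = \sqrt{50 - \left(\frac{1649}{563} + \frac{437}{612}\right)} = \sqrt{50 - \frac{1255219}{344556}} = \sqrt{\frac{15972581}{344556}} = \frac{\sqrt{152873572751}}{57426}$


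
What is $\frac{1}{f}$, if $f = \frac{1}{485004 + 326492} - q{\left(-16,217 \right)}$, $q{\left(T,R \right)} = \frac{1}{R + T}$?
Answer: $- \frac{163110696}{811295} \approx -201.05$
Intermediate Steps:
$f = - \frac{811295}{163110696}$ ($f = \frac{1}{485004 + 326492} - \frac{1}{217 - 16} = \frac{1}{811496} - \frac{1}{201} = - \frac{811295}{163110696} \approx -0.0049739$)
$\frac{1}{f} = \frac{1}{- \frac{811295}{163110696}} = - \frac{163110696}{811295}$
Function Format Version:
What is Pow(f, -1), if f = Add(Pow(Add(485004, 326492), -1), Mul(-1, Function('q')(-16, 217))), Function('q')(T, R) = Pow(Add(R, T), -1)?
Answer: Rational(-163110696, 811295) ≈ -201.05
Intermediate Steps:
f = Rational(-811295, 163110696) (f = Add(Pow(Add(485004, 326492), -1), Mul(-1, Pow(Add(217, -16), -1))) = Add(Pow(811496, -1), Mul(-1, Pow(201, -1))) = Add(Rational(1, 811496), Mul(-1, Rational(1, 201))) = Add(Rational(1, 811496), Rational(-1, 201)) = Rational(-811295, 163110696) ≈ -0.0049739)
Pow(f, -1) = Pow(Rational(-811295, 163110696), -1) = Rational(-163110696, 811295)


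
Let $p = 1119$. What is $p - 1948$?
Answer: $-829$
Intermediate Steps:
$p - 1948 = 1119 - 1948 = -829$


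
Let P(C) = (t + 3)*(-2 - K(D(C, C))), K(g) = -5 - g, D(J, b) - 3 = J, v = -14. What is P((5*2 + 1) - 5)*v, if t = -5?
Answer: 336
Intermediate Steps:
D(J, b) = 3 + J
P(C) = -12 - 2*C (P(C) = (-5 + 3)*(-2 - (-5 - (3 + C))) = -2*(-2 - (-5 + (-3 - C))) = -2*(-2 - (-8 - C)) = -2*(-2 + (8 + C)) = -2*(6 + C) = -12 - 2*C)
P((5*2 + 1) - 5)*v = (-12 - 2*((5*2 + 1) - 5))*(-14) = (-12 - 2*((10 + 1) - 5))*(-14) = (-12 - 2*(11 - 5))*(-14) = (-12 - 2*6)*(-14) = (-12 - 12)*(-14) = -24*(-14) = 336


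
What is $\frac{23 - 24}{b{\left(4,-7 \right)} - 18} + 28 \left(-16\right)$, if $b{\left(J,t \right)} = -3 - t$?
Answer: $- \frac{6271}{14} \approx -447.93$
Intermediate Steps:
$\frac{23 - 24}{b{\left(4,-7 \right)} - 18} + 28 \left(-16\right) = \frac{23 - 24}{\left(-3 - -7\right) - 18} + 28 \left(-16\right) = - \frac{1}{\left(-3 + 7\right) - 18} - 448 = - \frac{1}{4 - 18} - 448 = - \frac{1}{-14} - 448 = \left(-1\right) \left(- \frac{1}{14}\right) - 448 = \frac{1}{14} - 448 = - \frac{6271}{14}$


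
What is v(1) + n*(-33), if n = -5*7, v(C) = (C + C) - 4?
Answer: 1153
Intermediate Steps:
v(C) = -4 + 2*C (v(C) = 2*C - 4 = -4 + 2*C)
n = -35
v(1) + n*(-33) = (-4 + 2*1) - 35*(-33) = (-4 + 2) + 1155 = -2 + 1155 = 1153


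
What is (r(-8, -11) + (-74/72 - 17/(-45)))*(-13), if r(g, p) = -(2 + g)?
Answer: -1391/20 ≈ -69.550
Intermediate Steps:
r(g, p) = -2 - g
(r(-8, -11) + (-74/72 - 17/(-45)))*(-13) = ((-2 - 1*(-8)) + (-74/72 - 17/(-45)))*(-13) = ((-2 + 8) + (-74*1/72 - 17*(-1/45)))*(-13) = (6 + (-37/36 + 17/45))*(-13) = (6 - 13/20)*(-13) = (107/20)*(-13) = -1391/20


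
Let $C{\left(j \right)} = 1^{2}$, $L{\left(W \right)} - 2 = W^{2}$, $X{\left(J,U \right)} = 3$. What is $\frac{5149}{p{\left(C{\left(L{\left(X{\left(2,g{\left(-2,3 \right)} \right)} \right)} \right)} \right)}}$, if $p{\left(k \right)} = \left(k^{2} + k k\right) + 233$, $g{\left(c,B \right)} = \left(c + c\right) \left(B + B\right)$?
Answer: $\frac{5149}{235} \approx 21.911$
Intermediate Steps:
$g{\left(c,B \right)} = 4 B c$ ($g{\left(c,B \right)} = 2 c 2 B = 4 B c$)
$L{\left(W \right)} = 2 + W^{2}$
$C{\left(j \right)} = 1$
$p{\left(k \right)} = 233 + 2 k^{2}$ ($p{\left(k \right)} = \left(k^{2} + k^{2}\right) + 233 = 2 k^{2} + 233 = 233 + 2 k^{2}$)
$\frac{5149}{p{\left(C{\left(L{\left(X{\left(2,g{\left(-2,3 \right)} \right)} \right)} \right)} \right)}} = \frac{5149}{233 + 2 \cdot 1^{2}} = \frac{5149}{233 + 2 \cdot 1} = \frac{5149}{233 + 2} = \frac{5149}{235}$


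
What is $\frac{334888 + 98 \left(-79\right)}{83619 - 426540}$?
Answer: $- \frac{327146}{342921} \approx -0.954$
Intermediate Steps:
$\frac{334888 + 98 \left(-79\right)}{83619 - 426540} = \frac{334888 - 7742}{-342921} = 327146 \left(- \frac{1}{342921}\right) = - \frac{327146}{342921}$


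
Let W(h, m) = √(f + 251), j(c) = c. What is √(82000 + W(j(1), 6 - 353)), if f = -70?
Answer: √(82000 + √181) ≈ 286.38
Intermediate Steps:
W(h, m) = √181 (W(h, m) = √(-70 + 251) = √181)
√(82000 + W(j(1), 6 - 353)) = √(82000 + √181)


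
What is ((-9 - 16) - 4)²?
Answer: 841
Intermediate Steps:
((-9 - 16) - 4)² = (-25 - 4)² = (-29)² = 841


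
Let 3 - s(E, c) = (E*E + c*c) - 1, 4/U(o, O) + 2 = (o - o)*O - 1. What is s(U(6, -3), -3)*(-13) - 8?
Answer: 721/9 ≈ 80.111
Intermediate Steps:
U(o, O) = -4/3 (U(o, O) = 4/(-2 + ((o - o)*O - 1)) = 4/(-2 + (0*O - 1)) = 4/(-2 + (0 - 1)) = 4/(-2 - 1) = 4/(-3) = 4*(-⅓) = -4/3)
s(E, c) = 4 - E² - c² (s(E, c) = 3 - ((E*E + c*c) - 1) = 3 - ((E² + c²) - 1) = 3 - (-1 + E² + c²) = 3 + (1 - E² - c²) = 4 - E² - c²)
s(U(6, -3), -3)*(-13) - 8 = (4 - (-4/3)² - 1*(-3)²)*(-13) - 8 = (4 - 1*16/9 - 1*9)*(-13) - 8 = (4 - 16/9 - 9)*(-13) - 8 = -61/9*(-13) - 8 = 793/9 - 8 = 721/9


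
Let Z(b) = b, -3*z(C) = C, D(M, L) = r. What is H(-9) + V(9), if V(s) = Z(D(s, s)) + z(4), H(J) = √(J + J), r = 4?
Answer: 8/3 + 3*I*√2 ≈ 2.6667 + 4.2426*I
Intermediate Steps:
D(M, L) = 4
z(C) = -C/3
H(J) = √2*√J (H(J) = √(2*J) = √2*√J)
V(s) = 8/3 (V(s) = 4 - ⅓*4 = 4 - 4/3 = 8/3)
H(-9) + V(9) = √2*√(-9) + 8/3 = √2*(3*I) + 8/3 = 3*I*√2 + 8/3 = 8/3 + 3*I*√2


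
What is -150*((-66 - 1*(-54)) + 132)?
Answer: -18000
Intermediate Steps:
-150*((-66 - 1*(-54)) + 132) = -150*((-66 + 54) + 132) = -150*(-12 + 132) = -150*120 = -18000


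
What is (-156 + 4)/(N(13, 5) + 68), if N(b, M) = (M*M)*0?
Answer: -38/17 ≈ -2.2353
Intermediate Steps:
N(b, M) = 0 (N(b, M) = M**2*0 = 0)
(-156 + 4)/(N(13, 5) + 68) = (-156 + 4)/(0 + 68) = -152/68 = -152*1/68 = -38/17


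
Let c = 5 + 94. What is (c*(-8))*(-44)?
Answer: 34848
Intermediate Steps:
c = 99
(c*(-8))*(-44) = (99*(-8))*(-44) = -792*(-44) = 34848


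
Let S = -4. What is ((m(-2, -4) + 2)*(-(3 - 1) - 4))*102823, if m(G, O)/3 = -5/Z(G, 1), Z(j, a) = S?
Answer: -7094787/2 ≈ -3.5474e+6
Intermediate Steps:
Z(j, a) = -4
m(G, O) = 15/4 (m(G, O) = 3*(-5/(-4)) = 3*(-5*(-1/4)) = 3*(5/4) = 15/4)
((m(-2, -4) + 2)*(-(3 - 1) - 4))*102823 = ((15/4 + 2)*(-(3 - 1) - 4))*102823 = (23*(-1*2 - 4)/4)*102823 = (23*(-2 - 4)/4)*102823 = ((23/4)*(-6))*102823 = -69/2*102823 = -7094787/2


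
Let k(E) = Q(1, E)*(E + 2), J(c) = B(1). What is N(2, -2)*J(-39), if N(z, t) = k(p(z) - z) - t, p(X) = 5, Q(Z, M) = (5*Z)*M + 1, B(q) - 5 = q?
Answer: 492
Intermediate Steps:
B(q) = 5 + q
Q(Z, M) = 1 + 5*M*Z (Q(Z, M) = 5*M*Z + 1 = 1 + 5*M*Z)
J(c) = 6 (J(c) = 5 + 1 = 6)
k(E) = (1 + 5*E)*(2 + E) (k(E) = (1 + 5*E*1)*(E + 2) = (1 + 5*E)*(2 + E))
N(z, t) = -t + (7 - z)*(26 - 5*z) (N(z, t) = (1 + 5*(5 - z))*(2 + (5 - z)) - t = (1 + (25 - 5*z))*(7 - z) - t = (26 - 5*z)*(7 - z) - t = (7 - z)*(26 - 5*z) - t = -t + (7 - z)*(26 - 5*z))
N(2, -2)*J(-39) = (-1*(-2) + (-26 + 5*2)*(-7 + 2))*6 = (2 + (-26 + 10)*(-5))*6 = (2 - 16*(-5))*6 = (2 + 80)*6 = 82*6 = 492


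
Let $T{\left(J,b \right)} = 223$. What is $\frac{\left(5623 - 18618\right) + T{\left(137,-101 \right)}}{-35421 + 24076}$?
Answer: $\frac{12772}{11345} \approx 1.1258$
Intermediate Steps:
$\frac{\left(5623 - 18618\right) + T{\left(137,-101 \right)}}{-35421 + 24076} = \frac{\left(5623 - 18618\right) + 223}{-35421 + 24076} = \frac{\left(5623 - 18618\right) + 223}{-11345} = \left(-12995 + 223\right) \left(- \frac{1}{11345}\right) = \left(-12772\right) \left(- \frac{1}{11345}\right) = \frac{12772}{11345}$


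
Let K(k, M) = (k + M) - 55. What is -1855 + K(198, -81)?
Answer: -1793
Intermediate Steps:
K(k, M) = -55 + M + k (K(k, M) = (M + k) - 55 = -55 + M + k)
-1855 + K(198, -81) = -1855 + (-55 - 81 + 198) = -1855 + 62 = -1793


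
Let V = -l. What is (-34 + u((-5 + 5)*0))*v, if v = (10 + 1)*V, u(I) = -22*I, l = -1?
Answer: -374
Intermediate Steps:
V = 1 (V = -1*(-1) = 1)
v = 11 (v = (10 + 1)*1 = 11*1 = 11)
(-34 + u((-5 + 5)*0))*v = (-34 - 22*(-5 + 5)*0)*11 = (-34 - 0*0)*11 = (-34 - 22*0)*11 = (-34 + 0)*11 = -34*11 = -374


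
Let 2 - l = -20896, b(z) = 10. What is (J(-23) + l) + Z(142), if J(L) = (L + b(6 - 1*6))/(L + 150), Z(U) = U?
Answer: 2672067/127 ≈ 21040.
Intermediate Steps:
l = 20898 (l = 2 - 1*(-20896) = 2 + 20896 = 20898)
J(L) = (10 + L)/(150 + L) (J(L) = (L + 10)/(L + 150) = (10 + L)/(150 + L))
(J(-23) + l) + Z(142) = ((10 - 23)/(150 - 23) + 20898) + 142 = (-13/127 + 20898) + 142 = 2654033/127 + 142 = 2672067/127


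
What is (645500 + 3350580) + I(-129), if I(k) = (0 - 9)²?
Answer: 3996161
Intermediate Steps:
I(k) = 81 (I(k) = (-9)² = 81)
(645500 + 3350580) + I(-129) = (645500 + 3350580) + 81 = 3996080 + 81 = 3996161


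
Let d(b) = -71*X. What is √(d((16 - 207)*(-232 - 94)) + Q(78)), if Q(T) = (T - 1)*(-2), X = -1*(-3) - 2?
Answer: 15*I ≈ 15.0*I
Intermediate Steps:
X = 1 (X = 3 - 2 = 1)
d(b) = -71 (d(b) = -71*1 = -71)
Q(T) = 2 - 2*T (Q(T) = (-1 + T)*(-2) = 2 - 2*T)
√(d((16 - 207)*(-232 - 94)) + Q(78)) = √(-71 + (2 - 2*78)) = √(-71 + (2 - 156)) = √(-71 - 154) = √(-225) = 15*I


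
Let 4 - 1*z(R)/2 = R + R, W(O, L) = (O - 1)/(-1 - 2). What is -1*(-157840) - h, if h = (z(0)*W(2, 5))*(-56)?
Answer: 473072/3 ≈ 1.5769e+5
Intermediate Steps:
W(O, L) = ⅓ - O/3 (W(O, L) = (-1 + O)/(-3) = (-1 + O)*(-⅓) = ⅓ - O/3)
z(R) = 8 - 4*R (z(R) = 8 - 2*(R + R) = 8 - 4*R)
h = 448/3 (h = ((8 - 4*0)*(⅓ - ⅓*2))*(-56) = ((8 + 0)*(⅓ - ⅔))*(-56) = (8*(-⅓))*(-56) = -8/3*(-56) = 448/3 ≈ 149.33)
-1*(-157840) - h = -1*(-157840) - 1*448/3 = 157840 - 448/3 = 473072/3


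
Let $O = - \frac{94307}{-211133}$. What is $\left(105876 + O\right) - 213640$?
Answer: $- \frac{22752442305}{211133} \approx -1.0776 \cdot 10^{5}$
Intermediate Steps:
$O = \frac{94307}{211133}$ ($O = \left(-94307\right) \left(- \frac{1}{211133}\right) = \frac{94307}{211133} \approx 0.44667$)
$\left(105876 + O\right) - 213640 = \left(105876 + \frac{94307}{211133}\right) - 213640 = \frac{22354011815}{211133} - 213640 = - \frac{22752442305}{211133}$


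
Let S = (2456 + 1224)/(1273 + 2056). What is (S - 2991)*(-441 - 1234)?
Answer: 16671876325/3329 ≈ 5.0081e+6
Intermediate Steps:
S = 3680/3329 ≈ 1.1054
(S - 2991)*(-441 - 1234) = (3680/3329 - 2991)*(-441 - 1234) = -9953359/3329*(-1675) = 16671876325/3329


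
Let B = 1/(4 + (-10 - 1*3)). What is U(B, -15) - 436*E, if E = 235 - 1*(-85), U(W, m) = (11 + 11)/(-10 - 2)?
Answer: -837131/6 ≈ -1.3952e+5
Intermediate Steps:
B = -⅑ (B = 1/(4 + (-10 - 3)) = 1/(4 - 13) = 1/(-9) = -⅑ ≈ -0.11111)
U(W, m) = -11/6 (U(W, m) = 22/(-12) = 22*(-1/12) = -11/6)
E = 320 (E = 235 + 85 = 320)
U(B, -15) - 436*E = -11/6 - 436*320 = -11/6 - 139520 = -837131/6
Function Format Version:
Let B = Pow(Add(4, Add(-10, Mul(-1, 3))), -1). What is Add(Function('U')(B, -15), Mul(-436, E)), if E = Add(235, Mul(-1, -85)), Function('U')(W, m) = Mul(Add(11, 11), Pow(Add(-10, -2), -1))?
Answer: Rational(-837131, 6) ≈ -1.3952e+5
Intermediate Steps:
B = Rational(-1, 9) (B = Pow(Add(4, Add(-10, -3)), -1) = Pow(Add(4, -13), -1) = Pow(-9, -1) = Rational(-1, 9) ≈ -0.11111)
Function('U')(W, m) = Rational(-11, 6) (Function('U')(W, m) = Mul(22, Pow(-12, -1)) = Mul(22, Rational(-1, 12)) = Rational(-11, 6))
E = 320 (E = Add(235, 85) = 320)
Add(Function('U')(B, -15), Mul(-436, E)) = Add(Rational(-11, 6), Mul(-436, 320)) = Add(Rational(-11, 6), -139520) = Rational(-837131, 6)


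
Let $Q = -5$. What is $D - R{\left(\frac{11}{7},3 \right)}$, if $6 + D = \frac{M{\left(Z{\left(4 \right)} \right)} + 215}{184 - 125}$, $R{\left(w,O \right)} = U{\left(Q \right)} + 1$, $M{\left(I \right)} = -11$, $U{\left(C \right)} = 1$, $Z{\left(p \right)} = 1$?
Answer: $- \frac{268}{59} \approx -4.5424$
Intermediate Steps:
$R{\left(w,O \right)} = 2$ ($R{\left(w,O \right)} = 1 + 1 = 2$)
$D = - \frac{150}{59}$ ($D = -6 + \frac{-11 + 215}{184 - 125} = -6 + \frac{204}{184 - 125} = -6 + \frac{204}{59} = - \frac{150}{59} \approx -2.5424$)
$D - R{\left(\frac{11}{7},3 \right)} = - \frac{150}{59} - 2 = - \frac{268}{59}$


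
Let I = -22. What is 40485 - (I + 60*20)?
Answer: 39307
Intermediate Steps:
40485 - (I + 60*20) = 40485 - (-22 + 60*20) = 40485 - (-22 + 1200) = 40485 - 1*1178 = 40485 - 1178 = 39307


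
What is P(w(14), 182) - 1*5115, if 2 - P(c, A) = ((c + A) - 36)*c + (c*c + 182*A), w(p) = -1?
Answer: -38093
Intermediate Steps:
P(c, A) = 2 - c**2 - 182*A - c*(-36 + A + c) (P(c, A) = 2 - (((c + A) - 36)*c + (c*c + 182*A)) = 2 - (((A + c) - 36)*c + (c**2 + 182*A)) = 2 - ((-36 + A + c)*c + (c**2 + 182*A)) = 2 - (c*(-36 + A + c) + (c**2 + 182*A)) = 2 - (c**2 + 182*A + c*(-36 + A + c)) = 2 + (-c**2 - 182*A - c*(-36 + A + c)) = 2 - c**2 - 182*A - c*(-36 + A + c))
P(w(14), 182) - 1*5115 = (2 - 182*182 - 2*(-1)**2 + 36*(-1) - 1*182*(-1)) - 1*5115 = (2 - 33124 - 2*1 - 36 + 182) - 5115 = (2 - 33124 - 2 - 36 + 182) - 5115 = -32978 - 5115 = -38093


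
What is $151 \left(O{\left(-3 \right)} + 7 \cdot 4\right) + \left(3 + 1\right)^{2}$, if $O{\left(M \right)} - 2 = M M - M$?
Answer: $6358$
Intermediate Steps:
$O{\left(M \right)} = 2 + M^{2} - M$ ($O{\left(M \right)} = 2 - \left(M - M M\right) = 2 + \left(M^{2} - M\right) = 2 + M^{2} - M$)
$151 \left(O{\left(-3 \right)} + 7 \cdot 4\right) + \left(3 + 1\right)^{2} = 151 \left(\left(2 + \left(-3\right)^{2} - -3\right) + 7 \cdot 4\right) + \left(3 + 1\right)^{2} = 151 \left(\left(2 + 9 + 3\right) + 28\right) + 4^{2} = 151 \left(14 + 28\right) + 16 = 151 \cdot 42 + 16 = 6342 + 16 = 6358$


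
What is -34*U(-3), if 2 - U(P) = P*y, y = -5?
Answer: 442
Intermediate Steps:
U(P) = 2 + 5*P (U(P) = 2 - P*(-5) = 2 - (-5)*P = 2 + 5*P)
-34*U(-3) = -34*(2 + 5*(-3)) = -34*(2 - 15) = -34*(-13) = 442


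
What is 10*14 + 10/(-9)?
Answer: 1250/9 ≈ 138.89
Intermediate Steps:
10*14 + 10/(-9) = 140 + 10*(-⅑) = 140 - 10/9 = 1250/9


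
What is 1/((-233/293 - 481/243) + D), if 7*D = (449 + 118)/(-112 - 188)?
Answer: -7119900/21677573 ≈ -0.32845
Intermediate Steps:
D = -27/100 (D = ((449 + 118)/(-112 - 188))/7 = (567/(-300))/7 = (567*(-1/300))/7 = (1/7)*(-189/100) = -27/100 ≈ -0.27000)
1/((-233/293 - 481/243) + D) = 1/((-233/293 - 481/243) - 27/100) = 1/(-197552/71199 - 27/100) = 1/(-21677573/7119900) = -7119900/21677573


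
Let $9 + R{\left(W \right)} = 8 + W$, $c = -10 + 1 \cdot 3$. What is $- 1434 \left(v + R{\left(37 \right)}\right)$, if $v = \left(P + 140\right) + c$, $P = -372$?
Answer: $291102$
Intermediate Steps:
$c = -7$ ($c = -10 + 3 = -7$)
$R{\left(W \right)} = -1 + W$ ($R{\left(W \right)} = -9 + \left(8 + W\right) = -1 + W$)
$v = -239$ ($v = \left(-372 + 140\right) - 7 = -232 - 7 = -239$)
$- 1434 \left(v + R{\left(37 \right)}\right) = - 1434 \left(-239 + \left(-1 + 37\right)\right) = - 1434 \left(-239 + 36\right) = \left(-1434\right) \left(-203\right) = 291102$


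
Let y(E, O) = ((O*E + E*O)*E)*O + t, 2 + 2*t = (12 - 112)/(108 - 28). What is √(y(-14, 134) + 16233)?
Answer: √112879734/4 ≈ 2656.1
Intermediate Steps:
t = -13/8 (t = -1 + ((12 - 112)/(108 - 28))/2 = -1 + (-100/80)/2 = -1 + (-100*1/80)/2 = -1 + (½)*(-5/4) = -1 - 5/8 = -13/8 ≈ -1.6250)
y(E, O) = -13/8 + 2*E²*O² (y(E, O) = ((O*E + E*O)*E)*O - 13/8 = ((E*O + E*O)*E)*O - 13/8 = ((2*E*O)*E)*O - 13/8 = (2*O*E²)*O - 13/8 = 2*E²*O² - 13/8 = -13/8 + 2*E²*O²)
√(y(-14, 134) + 16233) = √((-13/8 + 2*(-14)²*134²) + 16233) = √((-13/8 + 2*196*17956) + 16233) = √((-13/8 + 7038752) + 16233) = √(56310003/8 + 16233) = √(56439867/8) = √112879734/4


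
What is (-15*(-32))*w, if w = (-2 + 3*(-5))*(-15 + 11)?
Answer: 32640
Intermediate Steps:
w = 68 (w = (-2 - 15)*(-4) = -17*(-4) = 68)
(-15*(-32))*w = -15*(-32)*68 = 480*68 = 32640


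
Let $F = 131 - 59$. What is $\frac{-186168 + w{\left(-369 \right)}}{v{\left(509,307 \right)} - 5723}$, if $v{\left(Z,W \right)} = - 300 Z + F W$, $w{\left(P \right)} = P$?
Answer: $\frac{186537}{136319} \approx 1.3684$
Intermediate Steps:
$F = 72$ ($F = 131 - 59 = 72$)
$v{\left(Z,W \right)} = - 300 Z + 72 W$
$\frac{-186168 + w{\left(-369 \right)}}{v{\left(509,307 \right)} - 5723} = \frac{-186168 - 369}{\left(\left(-300\right) 509 + 72 \cdot 307\right) - 5723} = - \frac{186537}{\left(-152700 + 22104\right) - 5723} = - \frac{186537}{-130596 - 5723} = - \frac{186537}{-136319} = \left(-186537\right) \left(- \frac{1}{136319}\right) = \frac{186537}{136319}$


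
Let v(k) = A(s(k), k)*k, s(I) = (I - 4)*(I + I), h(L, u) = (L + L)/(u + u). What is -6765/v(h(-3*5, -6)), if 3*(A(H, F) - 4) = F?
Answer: -16236/29 ≈ -559.86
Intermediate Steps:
h(L, u) = L/u (h(L, u) = (2*L)/((2*u)) = (2*L)*(1/(2*u)) = L/u)
s(I) = 2*I*(-4 + I) (s(I) = (-4 + I)*(2*I) = 2*I*(-4 + I))
A(H, F) = 4 + F/3
v(k) = k*(4 + k/3) (v(k) = (4 + k/3)*k = k*(4 + k/3))
-6765/v(h(-3*5, -6)) = -6765*6/(5*(12 - 3*5/(-6))) = -6765*6/(5*(12 - 15*(-1/6))) = -6765*6/(5*(12 + 5/2)) = -6765/((1/3)*(5/2)*(29/2)) = -6765/145/12 = -6765*12/145 = -16236/29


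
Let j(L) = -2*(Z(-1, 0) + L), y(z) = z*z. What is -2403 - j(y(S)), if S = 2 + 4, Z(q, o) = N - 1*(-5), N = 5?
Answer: -2311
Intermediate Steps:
Z(q, o) = 10 (Z(q, o) = 5 - 1*(-5) = 5 + 5 = 10)
S = 6
y(z) = z²
j(L) = -20 - 2*L (j(L) = -2*(10 + L) = -20 - 2*L)
-2403 - j(y(S)) = -2403 - (-20 - 2*6²) = -2403 - (-20 - 2*36) = -2403 - (-20 - 72) = -2403 - 1*(-92) = -2403 + 92 = -2311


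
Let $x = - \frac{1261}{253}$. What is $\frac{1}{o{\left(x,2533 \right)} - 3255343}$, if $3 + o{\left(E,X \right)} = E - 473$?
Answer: $- \frac{253}{823723468} \approx -3.0714 \cdot 10^{-7}$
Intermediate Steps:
$x = - \frac{1261}{253}$ ($x = \left(-1261\right) \frac{1}{253} = - \frac{1261}{253} \approx -4.9842$)
$o{\left(E,X \right)} = -476 + E$ ($o{\left(E,X \right)} = -3 + \left(E - 473\right) = -3 + \left(-473 + E\right) = -476 + E$)
$\frac{1}{o{\left(x,2533 \right)} - 3255343} = \frac{1}{\left(-476 - \frac{1261}{253}\right) - 3255343} = \frac{1}{- \frac{121689}{253} - 3255343} = \frac{1}{- \frac{823723468}{253}} = - \frac{253}{823723468}$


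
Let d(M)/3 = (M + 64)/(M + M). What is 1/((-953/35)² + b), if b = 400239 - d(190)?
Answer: 46550/18665544047 ≈ 2.4939e-6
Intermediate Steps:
d(M) = 3*(64 + M)/(2*M) (d(M) = 3*((M + 64)/(M + M)) = 3*((64 + M)/((2*M))) = 3*((64 + M)*(1/(2*M))) = 3*((64 + M)/(2*M)) = 3*(64 + M)/(2*M))
b = 76045029/190 (b = 400239 - (3/2 + 96/190) = 400239 - (3/2 + 96*(1/190)) = 400239 - (3/2 + 48/95) = 400239 - 1*381/190 = 400239 - 381/190 = 76045029/190 ≈ 4.0024e+5)
1/((-953/35)² + b) = 1/((-953/35)² + 76045029/190) = 1/(908209/1225 + 76045029/190) = 1/(18665544047/46550) = 46550/18665544047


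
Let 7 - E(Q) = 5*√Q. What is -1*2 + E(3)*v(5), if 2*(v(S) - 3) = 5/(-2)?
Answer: 41/4 - 35*√3/4 ≈ -4.9054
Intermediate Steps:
E(Q) = 7 - 5*√Q
v(S) = 7/4 (v(S) = 3 + (5/(-2))/2 = 3 + (5*(-½))/2 = 3 + (½)*(-5/2) = 3 - 5/4 = 7/4)
-1*2 + E(3)*v(5) = -1*2 + (7 - 5*√3)*(7/4) = -2 + (49/4 - 35*√3/4) = 41/4 - 35*√3/4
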